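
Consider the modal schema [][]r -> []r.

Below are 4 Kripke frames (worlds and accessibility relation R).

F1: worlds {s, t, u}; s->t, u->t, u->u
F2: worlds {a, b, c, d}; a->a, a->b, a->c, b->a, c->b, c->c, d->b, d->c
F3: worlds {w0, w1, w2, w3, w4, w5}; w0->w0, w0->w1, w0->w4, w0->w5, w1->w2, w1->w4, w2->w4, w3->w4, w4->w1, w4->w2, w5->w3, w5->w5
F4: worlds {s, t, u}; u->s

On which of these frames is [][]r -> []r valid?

The schema corresponds to density: forall x forall y (Rxy -> exists z (Rxz & Rzy)).
F1: fails — Rst but no z with Rsz and Rzt.
F2: holds.
F3: fails — Rw2w4 but no z with Rw2z and Rzw4.
F4: fails — Rus but no z with Ruz and Rzs.
Valid on: F2.

F2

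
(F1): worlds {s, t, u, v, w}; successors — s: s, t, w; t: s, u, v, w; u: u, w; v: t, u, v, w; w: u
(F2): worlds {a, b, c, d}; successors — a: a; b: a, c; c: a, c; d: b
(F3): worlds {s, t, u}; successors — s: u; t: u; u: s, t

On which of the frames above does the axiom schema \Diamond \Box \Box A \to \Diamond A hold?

This is the axiom for a generalized confluence (Geach) condition; its first-order frame correspondent is \forall x \forall y (xRy \to \exists w (y R^2 w \wedge xRw)).
(F1): ✓.
(F2): fails — dRb but no w with bR²w and dRw.
(F3): ✓.
Valid on: (F1), (F3).

(F1), (F3)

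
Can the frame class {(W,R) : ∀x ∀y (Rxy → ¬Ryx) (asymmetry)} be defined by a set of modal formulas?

No — not modally definable

If a class were modally definable it would be closed under surjective bounded morphisms (Goldblatt–Thomason).
The 5-cycle (worlds a,b,c,d,e with a→b→c→d→e→a) is asymmetric. Mapping every world to a single reflexive point • is a surjective bounded morphism, and the reflexive point is not asymmetric (R•• but asymmetry requires ¬R••).
So no modal formula (or set of formulas) defines exactly the asymmetric frames.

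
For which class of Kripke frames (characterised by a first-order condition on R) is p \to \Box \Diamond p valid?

Symmetry

Suppose p→□◇p is valid. Take Rxy and set V(p)={x}. Then p at x, so □◇p at x, so ◇p at y, so some z with Ryz has p; z=x, i.e. Ryx.
Conversely, any frame satisfying \forall x \forall y (Rxy \to Ryx) validates the schema.
So the correspondent is symmetry.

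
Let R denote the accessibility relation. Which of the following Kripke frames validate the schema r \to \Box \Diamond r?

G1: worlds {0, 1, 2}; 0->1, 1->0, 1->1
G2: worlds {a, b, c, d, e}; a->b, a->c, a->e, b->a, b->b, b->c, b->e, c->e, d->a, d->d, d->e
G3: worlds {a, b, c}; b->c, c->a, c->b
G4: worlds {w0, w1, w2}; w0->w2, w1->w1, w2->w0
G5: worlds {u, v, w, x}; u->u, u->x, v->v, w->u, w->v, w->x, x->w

This is the axiom for symmetry; its first-order frame correspondent is \forall x \forall y (Rxy \to Ryx).
G1: satisfies the condition.
G2: fails — Rbc but not Rcb.
G3: fails — Rca but not Rac.
G4: satisfies the condition.
G5: fails — Rwu but not Ruw.
Valid on: G1, G4.

G1, G4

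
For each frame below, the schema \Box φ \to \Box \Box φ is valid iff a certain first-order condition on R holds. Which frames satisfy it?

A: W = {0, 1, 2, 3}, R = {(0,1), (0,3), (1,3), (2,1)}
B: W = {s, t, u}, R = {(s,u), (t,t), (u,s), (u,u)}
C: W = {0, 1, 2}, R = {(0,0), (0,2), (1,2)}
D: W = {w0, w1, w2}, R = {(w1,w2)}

C, D

Frame correspondent (Sahlqvist): \forall x \forall y \forall z (Rxy \wedge Ryz \to Rxz) — i.e. transitivity.
A: fails — R21 and R13 but not R23.
B: fails — Rsu and Rus but not Rss.
C: ✓.
D: ✓.
Valid on: C, D.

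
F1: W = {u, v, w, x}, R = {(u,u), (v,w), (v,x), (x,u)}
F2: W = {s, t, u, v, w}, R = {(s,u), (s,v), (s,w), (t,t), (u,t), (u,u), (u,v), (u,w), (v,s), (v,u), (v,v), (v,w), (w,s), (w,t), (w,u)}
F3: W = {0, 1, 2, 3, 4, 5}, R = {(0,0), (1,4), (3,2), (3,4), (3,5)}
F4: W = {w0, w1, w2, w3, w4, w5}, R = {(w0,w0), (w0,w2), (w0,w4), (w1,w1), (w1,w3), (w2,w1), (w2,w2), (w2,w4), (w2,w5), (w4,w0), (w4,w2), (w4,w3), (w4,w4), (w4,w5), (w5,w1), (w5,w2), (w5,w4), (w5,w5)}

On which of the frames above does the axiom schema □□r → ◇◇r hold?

This is the axiom for a generalized confluence (Geach) condition; its first-order frame correspondent is ∀x ∃w (xR²w ∧ xR²w).
F1: fails — at w but no t with wR²t and wR²t.
F2: holds.
F3: fails — at 1 but no w with 1R²w and 1R²w.
F4: fails — at w3 but no w with w3R²w and w3R²w.
Valid on: F2.

F2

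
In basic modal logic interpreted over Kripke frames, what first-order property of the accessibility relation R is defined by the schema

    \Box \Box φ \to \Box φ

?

density: \forall x \forall y (Rxy \to \exists z (Rxz \wedge Rzy))

Suppose □□φ→□φ is valid. Take Rxy and set V(φ)={w : xR²w}. Then □□φ at x, so □φ at x, so φ at y, i.e. ∃z(Rxz∧Rzy).
The converse is a direct semantic check.
So the correspondent is density.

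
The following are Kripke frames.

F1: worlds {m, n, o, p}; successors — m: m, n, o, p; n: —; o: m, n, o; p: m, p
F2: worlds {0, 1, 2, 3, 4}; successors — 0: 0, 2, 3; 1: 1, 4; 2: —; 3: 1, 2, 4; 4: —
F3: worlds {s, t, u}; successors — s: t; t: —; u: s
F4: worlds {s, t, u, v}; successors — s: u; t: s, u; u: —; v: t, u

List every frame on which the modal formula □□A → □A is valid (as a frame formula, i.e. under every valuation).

F1

Frame correspondent (Sahlqvist): ∀x ∀y (Rxy → ∃z (Rxz ∧ Rzy)) — i.e. density.
F1: satisfies the condition.
F2: fails — R32 but no z with R3z and Rz2.
F3: fails — Rus but no z with Ruz and Rzs.
F4: fails — Rvt but no z with Rvz and Rzt.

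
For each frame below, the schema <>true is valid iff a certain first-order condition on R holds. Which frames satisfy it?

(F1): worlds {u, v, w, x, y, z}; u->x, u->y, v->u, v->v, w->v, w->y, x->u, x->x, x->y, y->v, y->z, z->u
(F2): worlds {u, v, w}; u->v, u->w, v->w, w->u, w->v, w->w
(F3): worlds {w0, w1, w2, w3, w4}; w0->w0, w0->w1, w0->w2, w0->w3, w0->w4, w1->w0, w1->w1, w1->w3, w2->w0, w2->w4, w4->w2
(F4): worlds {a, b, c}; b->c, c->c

This is the axiom for seriality; its first-order frame correspondent is forall x exists y Rxy.
(F1): ✓.
(F2): ✓.
(F3): fails — world w3 has no successor.
(F4): fails — world a has no successor.
Valid on: (F1), (F2).

(F1), (F2)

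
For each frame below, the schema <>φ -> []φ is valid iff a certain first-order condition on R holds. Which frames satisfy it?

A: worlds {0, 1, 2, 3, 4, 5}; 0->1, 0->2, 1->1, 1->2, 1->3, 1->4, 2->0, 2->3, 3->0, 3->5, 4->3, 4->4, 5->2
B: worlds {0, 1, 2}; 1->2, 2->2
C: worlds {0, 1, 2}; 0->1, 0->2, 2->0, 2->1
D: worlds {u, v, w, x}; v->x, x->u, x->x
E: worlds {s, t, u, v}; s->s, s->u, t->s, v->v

B

This is the axiom for partial functionality; its first-order frame correspondent is forall x forall y forall z (Rxy & Rxz -> y = z).
A: fails — 0 sees both 1 and 2.
B: holds.
C: fails — 0 sees both 1 and 2.
D: fails — x sees both u and x.
E: fails — s sees both s and u.
Valid on: B.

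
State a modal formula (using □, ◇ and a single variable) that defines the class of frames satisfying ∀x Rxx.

□s → s

The condition is reflexivity. The T schema □s → s defines it.
Suppose □s→s is valid. At any x set V(s)={w : Rxw}. Then □s holds at x, so s holds at x, i.e. Rxx.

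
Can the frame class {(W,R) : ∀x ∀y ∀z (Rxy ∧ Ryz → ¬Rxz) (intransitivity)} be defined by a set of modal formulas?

No — not modally definable

If a class were modally definable it would be closed under surjective bounded morphisms (Goldblatt–Thomason).
The 5-cycle (worlds w0,w1,w2,w3,w4 with w0→w1→w2→w3→w4→w0) is intransitive. Mapping every world to a single reflexive point • is a surjective bounded morphism; the reflexive point is not intransitive (R••∧R•• but R••).
So no modal formula (or set of formulas) defines exactly the intransitive frames.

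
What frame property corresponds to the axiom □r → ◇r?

Suppose □r→◇r is valid. At any x set V(r)=W. Then □r at x, so ◇r at x, so x has a successor.
Conversely, on a frame with seriality the schema holds at every world under every valuation.
So the correspondent is seriality.

seriality: ∀x ∃y Rxy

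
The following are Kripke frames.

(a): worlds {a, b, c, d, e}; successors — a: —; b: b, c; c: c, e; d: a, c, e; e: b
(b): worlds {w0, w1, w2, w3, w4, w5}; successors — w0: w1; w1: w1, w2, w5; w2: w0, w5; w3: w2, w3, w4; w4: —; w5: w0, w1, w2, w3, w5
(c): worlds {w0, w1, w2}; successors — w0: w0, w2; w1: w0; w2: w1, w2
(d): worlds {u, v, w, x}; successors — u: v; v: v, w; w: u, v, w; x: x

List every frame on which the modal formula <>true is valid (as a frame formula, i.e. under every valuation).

The schema corresponds to seriality: forall x exists y Rxy.
(a): fails — world a has no successor.
(b): fails — world w4 has no successor.
(c): holds.
(d): holds.

(c), (d)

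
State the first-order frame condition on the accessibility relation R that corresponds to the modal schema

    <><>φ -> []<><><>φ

This is a Sahlqvist (Geach-type) schema ◇^2□^0φ → □^1◇^3φ.
Minimal-valuation argument: fix x; take any y with xR^2y and any z with xR^1z. Set V(φ) to the set of worlds R-reachable from y in exactly 0 steps. Then □^0φ holds at y, so the antecedent holds at x; validity forces ◇^3φ at z, giving a w with zR^3w and yR^0w.
First-order correspondent: forall x forall y forall z ((x R^2 y & xRz) -> exists w (y = w & z R^3 w)).

forall x forall y forall z ((x R^2 y & xRz) -> exists w (y = w & z R^3 w))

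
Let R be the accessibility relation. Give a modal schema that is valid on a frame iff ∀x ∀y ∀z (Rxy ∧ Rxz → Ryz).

The condition is the Euclidean property. The 5 schema ◇r → □◇r defines it.

◇r → □◇r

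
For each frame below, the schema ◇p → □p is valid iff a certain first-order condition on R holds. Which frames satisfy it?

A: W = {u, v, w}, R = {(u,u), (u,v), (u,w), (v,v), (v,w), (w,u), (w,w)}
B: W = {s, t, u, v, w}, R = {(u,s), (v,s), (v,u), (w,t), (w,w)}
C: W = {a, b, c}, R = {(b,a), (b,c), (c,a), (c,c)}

The schema corresponds to partial functionality: ∀x ∀y ∀z (Rxy ∧ Rxz → y = z).
A: fails — u sees both u and v.
B: fails — v sees both s and u.
C: fails — b sees both a and c.
Valid on no frame.

none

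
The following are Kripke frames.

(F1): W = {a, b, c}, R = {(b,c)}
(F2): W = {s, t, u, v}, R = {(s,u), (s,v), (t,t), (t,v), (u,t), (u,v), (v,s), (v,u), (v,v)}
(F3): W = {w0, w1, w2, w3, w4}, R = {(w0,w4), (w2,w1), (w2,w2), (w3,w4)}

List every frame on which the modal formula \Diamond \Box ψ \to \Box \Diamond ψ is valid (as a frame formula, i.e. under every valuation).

(F2)

This is the axiom for convergence; its first-order frame correspondent is \forall x \forall y \forall z (Rxy \wedge Rxz \to \exists w (Ryw \wedge Rzw)).
(F1): fails — Rbc and Rbc but c and c have no common successor.
(F2): holds.
(F3): fails — Rw0w4 and Rw0w4 but w4 and w4 have no common successor.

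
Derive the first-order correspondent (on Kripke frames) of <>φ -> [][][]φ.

This is a Sahlqvist (Geach-type) schema ◇^1□^0φ → □^3◇^0φ.
Minimal-valuation argument: fix x; take any y with xR^1y and any z with xR^3z. Set V(φ) to the set of worlds R-reachable from y in exactly 0 steps. Then □^0φ holds at y, so the antecedent holds at x; validity forces ◇^0φ at z, giving a w with zR^0w and yR^0w.
First-order correspondent: forall x forall y forall z ((xRy & x R^3 z) -> exists w (y = w & z = w)).

forall x forall y forall z ((xRy & x R^3 z) -> exists w (y = w & z = w))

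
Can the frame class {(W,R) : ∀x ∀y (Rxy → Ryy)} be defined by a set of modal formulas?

Yes — defined by □(□r → r)

This is a Sahlqvist condition; the T□ axiom □(□r → r) defines it.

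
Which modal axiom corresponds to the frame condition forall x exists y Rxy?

□p → ◇p

The condition is seriality. The D schema □p → ◇p defines it.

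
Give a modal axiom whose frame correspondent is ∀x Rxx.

This is reflexivity; the standard corresponding axiom is T: □ψ → ψ.

□ψ → ψ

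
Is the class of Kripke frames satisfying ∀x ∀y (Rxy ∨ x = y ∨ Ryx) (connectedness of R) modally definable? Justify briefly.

No — not modally definable

Any modally definable frame class is closed under disjoint unions.
Take 4 disjoint single-world reflexive frames: each is trivially connected, but their disjoint union has 4 worlds with no edge between distinct components, so it is not connected.
Hence connectedness of R is not modally definable.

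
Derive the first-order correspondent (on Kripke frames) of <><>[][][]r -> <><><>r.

forall x forall y (x R^2 y -> exists w (y R^3 w & x R^3 w))

This is a Sahlqvist (Geach-type) schema ◇^2□^3r → □^0◇^3r.
Minimal-valuation argument: fix x; take any y with xR^2y and any z with xR^0z. Set V(r) to the set of worlds R-reachable from y in exactly 3 steps. Then □^3r holds at y, so the antecedent holds at x; validity forces ◇^3r at z, giving a w with zR^3w and yR^3w.
First-order correspondent: forall x forall y (x R^2 y -> exists w (y R^3 w & x R^3 w)).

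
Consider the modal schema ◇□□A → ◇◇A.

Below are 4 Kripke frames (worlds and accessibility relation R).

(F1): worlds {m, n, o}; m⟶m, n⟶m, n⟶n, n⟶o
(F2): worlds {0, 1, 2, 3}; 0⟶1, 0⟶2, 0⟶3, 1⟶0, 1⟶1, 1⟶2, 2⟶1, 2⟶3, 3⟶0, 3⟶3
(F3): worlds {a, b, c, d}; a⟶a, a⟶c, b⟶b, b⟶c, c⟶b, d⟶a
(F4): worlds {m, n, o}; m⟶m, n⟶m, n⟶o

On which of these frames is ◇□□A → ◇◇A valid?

Frame correspondent (Sahlqvist): ∀x ∀y (xRy → ∃w (yR²w ∧ xR²w)) — i.e. a generalized confluence (Geach) condition.
(F1): fails — nRo but no w with oR²w and nR²w.
(F2): holds.
(F3): holds.
(F4): fails — nRo but no w with oR²w and nR²w.

(F2), (F3)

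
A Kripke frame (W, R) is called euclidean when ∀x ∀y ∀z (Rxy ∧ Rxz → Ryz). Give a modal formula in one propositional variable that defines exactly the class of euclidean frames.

◇s → □◇s

This is the Euclidean property; the standard corresponding axiom is 5: ◇s → □◇s.
Suppose ◇s→□◇s is valid. Take Rxy, Rxz and set V(s)={y}. Then ◇s at x, so □◇s at x, so ◇s at z, so some w with Rzw has s; w=y, i.e. Rzy. By symmetry of the argument, Ryz.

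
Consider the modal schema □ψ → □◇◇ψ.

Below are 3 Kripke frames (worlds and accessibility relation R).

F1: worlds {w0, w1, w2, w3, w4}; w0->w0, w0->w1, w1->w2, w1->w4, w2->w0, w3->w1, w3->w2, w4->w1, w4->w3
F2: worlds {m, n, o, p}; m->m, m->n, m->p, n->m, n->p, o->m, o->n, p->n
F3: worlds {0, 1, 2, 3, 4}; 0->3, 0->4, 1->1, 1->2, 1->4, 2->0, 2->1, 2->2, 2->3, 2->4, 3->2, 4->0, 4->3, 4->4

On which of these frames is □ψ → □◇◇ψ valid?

F2, F3

This is the axiom for a generalized confluence (Geach) condition; its first-order frame correspondent is ∀x ∀z (xRz → ∃w (xRw ∧ zR²w)).
F1: fails — w1Rw2 but no w with w1Rw and w2R²w.
F2: condition met.
F3: condition met.
Valid on: F2, F3.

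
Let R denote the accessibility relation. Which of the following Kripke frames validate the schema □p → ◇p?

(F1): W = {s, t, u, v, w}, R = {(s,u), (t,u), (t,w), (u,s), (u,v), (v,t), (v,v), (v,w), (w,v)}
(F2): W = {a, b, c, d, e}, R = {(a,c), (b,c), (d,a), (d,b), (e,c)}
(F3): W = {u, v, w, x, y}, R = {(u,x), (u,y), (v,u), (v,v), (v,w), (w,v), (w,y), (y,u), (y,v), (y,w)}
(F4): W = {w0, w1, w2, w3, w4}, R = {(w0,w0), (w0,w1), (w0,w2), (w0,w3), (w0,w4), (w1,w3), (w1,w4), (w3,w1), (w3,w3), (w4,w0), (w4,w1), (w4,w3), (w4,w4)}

(F1)

The schema corresponds to seriality: ∀x ∃y Rxy.
(F1): condition met.
(F2): fails — world c has no successor.
(F3): fails — world x has no successor.
(F4): fails — world w2 has no successor.
Valid on: (F1).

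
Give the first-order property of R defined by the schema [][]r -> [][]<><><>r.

forall x forall z (x R^2 z -> exists w (x R^2 w & z R^3 w))

This is a Sahlqvist (Geach-type) schema ◇^0□^2r → □^2◇^3r.
Minimal-valuation argument: fix x; take any y with xR^0y and any z with xR^2z. Set V(r) to the set of worlds R-reachable from y in exactly 2 steps. Then □^2r holds at y, so the antecedent holds at x; validity forces ◇^3r at z, giving a w with zR^3w and yR^2w.
First-order correspondent: forall x forall z (x R^2 z -> exists w (x R^2 w & z R^3 w)).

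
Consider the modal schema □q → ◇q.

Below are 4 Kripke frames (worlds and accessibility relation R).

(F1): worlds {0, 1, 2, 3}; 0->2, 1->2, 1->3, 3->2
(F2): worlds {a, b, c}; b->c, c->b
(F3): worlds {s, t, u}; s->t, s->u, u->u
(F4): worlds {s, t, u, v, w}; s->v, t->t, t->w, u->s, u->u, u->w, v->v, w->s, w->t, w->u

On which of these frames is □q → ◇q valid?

(F4)

This is the axiom for seriality; its first-order frame correspondent is ∀x ∃y Rxy.
(F1): fails — world 2 has no successor.
(F2): fails — world a has no successor.
(F3): fails — world t has no successor.
(F4): holds.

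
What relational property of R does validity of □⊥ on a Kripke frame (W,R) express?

emptiness of R: ∀x ∀y ¬Rxy

□⊥ is valid iff no world has any successor (otherwise □⊥ fails at any world with one).
Conversely, any frame satisfying ∀x ∀y ¬Rxy validates the schema.
Frame condition: ∀x ∀y ¬Rxy.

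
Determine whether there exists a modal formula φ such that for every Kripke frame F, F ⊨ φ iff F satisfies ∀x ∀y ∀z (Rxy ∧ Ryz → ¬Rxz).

Not definable by any modal formula

Any modally definable frame class is closed under surjective bounded morphisms.
The 7-cycle (worlds w0,w1,w2,w3,w4,w5,w6 with w0→w1→w2→w3→w4→w5→w6→w0) is intransitive. Mapping every world to a single reflexive point • is a surjective bounded morphism; the reflexive point is not intransitive (R••∧R•• but R••).
So the class is not modally definable.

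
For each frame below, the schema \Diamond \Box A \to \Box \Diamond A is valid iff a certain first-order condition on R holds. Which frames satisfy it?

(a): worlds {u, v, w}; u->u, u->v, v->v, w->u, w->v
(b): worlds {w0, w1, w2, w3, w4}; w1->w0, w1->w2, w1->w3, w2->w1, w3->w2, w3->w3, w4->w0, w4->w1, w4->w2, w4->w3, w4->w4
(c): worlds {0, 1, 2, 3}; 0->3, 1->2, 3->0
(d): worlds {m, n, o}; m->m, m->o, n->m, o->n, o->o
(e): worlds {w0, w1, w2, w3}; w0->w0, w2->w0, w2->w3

(a)

This is the axiom for convergence; its first-order frame correspondent is \forall x \forall y \forall z (Rxy \wedge Rxz \to \exists w (Ryw \wedge Rzw)).
(a): holds.
(b): fails — Rw1w2 and Rw1w0 but w2 and w0 have no common successor.
(c): fails — R12 and R12 but 2 and 2 have no common successor.
(d): fails — Ron and Roo but n and o have no common successor.
(e): fails — Rw2w0 and Rw2w3 but w0 and w3 have no common successor.
Valid on: (a).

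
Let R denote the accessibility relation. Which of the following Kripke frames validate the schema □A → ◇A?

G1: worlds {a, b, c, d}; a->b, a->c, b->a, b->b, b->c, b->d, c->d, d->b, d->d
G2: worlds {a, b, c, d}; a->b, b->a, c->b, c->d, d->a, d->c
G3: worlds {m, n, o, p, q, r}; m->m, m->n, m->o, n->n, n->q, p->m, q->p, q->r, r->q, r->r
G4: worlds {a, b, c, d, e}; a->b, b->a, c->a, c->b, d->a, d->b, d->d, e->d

G1, G2, G4

The schema corresponds to seriality: ∀x ∃y Rxy.
G1: holds.
G2: holds.
G3: fails — world o has no successor.
G4: holds.
Valid on: G1, G2, G4.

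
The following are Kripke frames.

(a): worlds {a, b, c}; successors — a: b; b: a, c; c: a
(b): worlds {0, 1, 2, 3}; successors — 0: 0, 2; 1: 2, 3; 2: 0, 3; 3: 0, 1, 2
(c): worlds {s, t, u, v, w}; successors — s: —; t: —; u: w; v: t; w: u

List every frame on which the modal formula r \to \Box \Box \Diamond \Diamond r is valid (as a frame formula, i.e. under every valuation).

The schema corresponds to a generalized confluence (Geach) condition: \forall x \forall z (x R^2 z \to \exists w (x = w \wedge z R^2 w)).
(a): fails — aR²c but no w with a=w and cR²w.
(b): fails — 1R²0 but no w with 1=w and 0R²w.
(c): condition met.

(c)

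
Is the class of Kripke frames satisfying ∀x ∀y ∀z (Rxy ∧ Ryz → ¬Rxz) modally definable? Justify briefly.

Not modally definable

If a class were modally definable it would be closed under surjective bounded morphisms (Goldblatt–Thomason).
The 3-cycle (worlds a,b,c with a→b→c→a) is intransitive. Mapping every world to a single reflexive point • is a surjective bounded morphism; the reflexive point is not intransitive (R••∧R•• but R••).
So the class is not modally definable.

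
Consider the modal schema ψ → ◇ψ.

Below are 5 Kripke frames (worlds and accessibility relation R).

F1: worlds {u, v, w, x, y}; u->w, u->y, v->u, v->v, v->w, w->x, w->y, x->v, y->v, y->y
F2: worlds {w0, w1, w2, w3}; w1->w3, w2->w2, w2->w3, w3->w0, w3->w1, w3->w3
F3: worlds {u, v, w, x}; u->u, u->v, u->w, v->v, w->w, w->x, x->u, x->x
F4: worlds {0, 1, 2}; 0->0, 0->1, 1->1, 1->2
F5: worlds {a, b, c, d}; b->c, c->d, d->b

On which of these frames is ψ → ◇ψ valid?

F3

Frame correspondent (Sahlqvist): ∀x Rxx — i.e. reflexivity.
F1: fails — world u does not see itself.
F2: fails — world w0 does not see itself.
F3: ✓.
F4: fails — world 2 does not see itself.
F5: fails — world a does not see itself.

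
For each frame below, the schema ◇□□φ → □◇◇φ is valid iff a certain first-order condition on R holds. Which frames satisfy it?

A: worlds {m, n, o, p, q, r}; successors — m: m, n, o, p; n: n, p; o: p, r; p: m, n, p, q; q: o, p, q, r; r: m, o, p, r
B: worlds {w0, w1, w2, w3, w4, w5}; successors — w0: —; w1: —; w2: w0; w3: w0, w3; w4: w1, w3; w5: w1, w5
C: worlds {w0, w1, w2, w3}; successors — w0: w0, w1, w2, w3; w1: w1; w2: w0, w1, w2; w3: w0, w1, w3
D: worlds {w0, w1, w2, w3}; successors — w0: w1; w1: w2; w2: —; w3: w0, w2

This is the axiom for a generalized confluence (Geach) condition; its first-order frame correspondent is ∀x ∀y ∀z ((xRy ∧ xRz) → ∃w (yR²w ∧ zR²w)).
A: condition met.
B: fails — w2Rw0, w2Rw0 but no w with w0R²w and w0R²w.
C: condition met.
D: fails — w0Rw1, w0Rw1 but no w with w1R²w and w1R²w.

A, C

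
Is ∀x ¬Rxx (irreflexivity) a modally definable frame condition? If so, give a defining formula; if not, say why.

If a class were modally definable it would be closed under surjective bounded morphisms (Goldblatt–Thomason).
The 4-cycle (worlds w0,w1,w2,w3 with w0→w1→w2→w3→w0) is irreflexive, and the map sending every world to a single reflexive point • is a surjective bounded morphism (forth: every edge maps to (•,•); back: every world has a successor). So any modal formula valid on the 4-cycle is also valid on the reflexive point, which is not irreflexive.
So no modal formula (or set of formulas) defines exactly the irreflexive frames.

No — not modally definable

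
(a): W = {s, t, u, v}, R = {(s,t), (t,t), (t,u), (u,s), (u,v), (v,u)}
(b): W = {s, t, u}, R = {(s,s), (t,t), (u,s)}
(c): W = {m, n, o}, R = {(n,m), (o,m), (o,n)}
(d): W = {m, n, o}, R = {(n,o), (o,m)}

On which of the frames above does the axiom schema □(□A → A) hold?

This is the axiom for shift-reflexivity; its first-order frame correspondent is ∀x ∀y (Rxy → Ryy).
(a): fails — Ruv but not Rvv.
(b): ✓.
(c): fails — Rnm but not Rmm.
(d): fails — Rno but not Roo.

(b)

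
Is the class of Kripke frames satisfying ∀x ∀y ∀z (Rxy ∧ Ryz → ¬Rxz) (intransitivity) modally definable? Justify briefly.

Not modally definable

Modal frame validity is preserved under surjective bounded morphisms.
The 3-cycle (worlds 0,1,2 with 0→1→2→0) is intransitive. Mapping every world to a single reflexive point • is a surjective bounded morphism; the reflexive point is not intransitive (R••∧R•• but R••).
So no modal formula (or set of formulas) defines exactly the intransitive frames.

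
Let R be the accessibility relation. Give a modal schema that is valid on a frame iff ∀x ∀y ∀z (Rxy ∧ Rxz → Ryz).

This is the Euclidean property; the standard corresponding axiom is 5: ◇q → □◇q.
Suppose ◇q→□◇q is valid. Take Rxy, Rxz and set V(q)={y}. Then ◇q at x, so □◇q at x, so ◇q at z, so some w with Rzw has q; w=y, i.e. Rzy. By symmetry of the argument, Ryz.

◇q → □◇q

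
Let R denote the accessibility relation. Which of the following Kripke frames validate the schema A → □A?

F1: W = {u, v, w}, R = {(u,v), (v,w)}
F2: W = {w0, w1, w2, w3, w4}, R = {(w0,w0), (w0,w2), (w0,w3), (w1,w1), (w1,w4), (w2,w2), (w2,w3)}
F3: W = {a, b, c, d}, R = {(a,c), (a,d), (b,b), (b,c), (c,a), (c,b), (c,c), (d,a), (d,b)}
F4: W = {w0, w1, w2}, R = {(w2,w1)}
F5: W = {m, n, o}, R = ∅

The schema corresponds to a generalized confluence (Geach) condition: ∀x ∀z (xRz → ∃w (x = w ∧ z = w)).
F1: fails — uRv but u ≠ v.
F2: fails — w0Rw2 but w0 ≠ w2.
F3: fails — aRc but a ≠ c.
F4: fails — w2Rw1 but w2 ≠ w1.
F5: satisfies the condition.
Valid on: F5.

F5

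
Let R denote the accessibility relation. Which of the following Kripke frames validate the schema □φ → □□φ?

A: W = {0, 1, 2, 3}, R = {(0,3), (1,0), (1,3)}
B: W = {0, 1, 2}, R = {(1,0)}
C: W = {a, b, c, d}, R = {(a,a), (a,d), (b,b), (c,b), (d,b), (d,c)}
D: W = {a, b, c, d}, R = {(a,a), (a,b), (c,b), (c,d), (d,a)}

The schema corresponds to transitivity: ∀x ∀y ∀z (Rxy ∧ Ryz → Rxz).
A: condition met.
B: condition met.
C: fails — Rad and Rdc but not Rac.
D: fails — Rcd and Rda but not Rca.
Valid on: A, B.

A, B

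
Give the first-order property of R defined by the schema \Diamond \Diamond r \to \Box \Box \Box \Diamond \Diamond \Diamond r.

\forall x \forall y \forall z ((x R^2 y \wedge x R^3 z) \to \exists w (y = w \wedge z R^3 w))

This is a Sahlqvist (Geach-type) schema ◇^2□^0r → □^3◇^3r.
Minimal-valuation argument: fix x; take any y with xR^2y and any z with xR^3z. Set V(r) to the set of worlds R-reachable from y in exactly 0 steps. Then □^0r holds at y, so the antecedent holds at x; validity forces ◇^3r at z, giving a w with zR^3w and yR^0w.
First-order correspondent: \forall x \forall y \forall z ((x R^2 y \wedge x R^3 z) \to \exists w (y = w \wedge z R^3 w)).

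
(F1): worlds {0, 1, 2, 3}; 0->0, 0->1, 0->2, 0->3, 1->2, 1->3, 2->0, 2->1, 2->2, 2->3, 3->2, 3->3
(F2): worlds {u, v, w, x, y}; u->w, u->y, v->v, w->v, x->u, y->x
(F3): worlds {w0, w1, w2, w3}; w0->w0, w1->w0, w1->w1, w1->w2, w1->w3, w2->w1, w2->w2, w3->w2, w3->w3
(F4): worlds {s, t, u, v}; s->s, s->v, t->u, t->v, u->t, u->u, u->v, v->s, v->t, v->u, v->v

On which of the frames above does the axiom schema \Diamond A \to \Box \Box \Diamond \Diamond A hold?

(F1), (F4)

Frame correspondent (Sahlqvist): \forall x \forall y \forall z ((xRy \wedge x R^2 z) \to \exists w (y = w \wedge z R^2 w)) — i.e. a generalized confluence (Geach) condition.
(F1): ✓.
(F2): fails — uRw, uR²v but no t with w=t and vR²t.
(F3): fails — w1Rw0, w1R²w3 but no w with w0=w and w3R²w.
(F4): ✓.
Valid on: (F1), (F4).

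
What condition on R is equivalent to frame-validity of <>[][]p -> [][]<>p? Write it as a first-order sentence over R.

This is a Sahlqvist (Geach-type) schema ◇^1□^2p → □^2◇^1p.
Minimal-valuation argument: fix x; take any y with xR^1y and any z with xR^2z. Set V(p) to the set of worlds R-reachable from y in exactly 2 steps. Then □^2p holds at y, so the antecedent holds at x; validity forces ◇^1p at z, giving a w with zR^1w and yR^2w.
First-order correspondent: forall x forall y forall z ((xRy & x R^2 z) -> exists w (y R^2 w & zRw)).

forall x forall y forall z ((xRy & x R^2 z) -> exists w (y R^2 w & zRw))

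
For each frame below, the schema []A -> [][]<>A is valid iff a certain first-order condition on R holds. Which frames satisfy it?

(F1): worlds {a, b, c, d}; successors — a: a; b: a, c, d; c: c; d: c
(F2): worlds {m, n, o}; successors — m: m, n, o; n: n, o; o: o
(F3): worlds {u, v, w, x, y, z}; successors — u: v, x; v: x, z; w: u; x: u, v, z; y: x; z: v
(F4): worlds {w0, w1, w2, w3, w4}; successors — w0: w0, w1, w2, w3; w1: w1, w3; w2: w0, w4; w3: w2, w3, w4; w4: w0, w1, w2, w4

(F1), (F2)

Frame correspondent (Sahlqvist): forall x forall z (x R^2 z -> exists w (xRw & zRw)) — i.e. a generalized confluence (Geach) condition.
(F1): holds.
(F2): holds.
(F3): fails — vR²z but no t with vRt and zRt.
(F4): fails — w1R²w2 but no w with w1Rw and w2Rw.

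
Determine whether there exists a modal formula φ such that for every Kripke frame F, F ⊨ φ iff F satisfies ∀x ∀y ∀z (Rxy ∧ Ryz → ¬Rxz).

Not modally definable

Modal frame validity is preserved under surjective bounded morphisms.
The 3-cycle (worlds a,b,c with a→b→c→a) is intransitive. Mapping every world to a single reflexive point • is a surjective bounded morphism; the reflexive point is not intransitive (R••∧R•• but R••).
So the class is not modally definable.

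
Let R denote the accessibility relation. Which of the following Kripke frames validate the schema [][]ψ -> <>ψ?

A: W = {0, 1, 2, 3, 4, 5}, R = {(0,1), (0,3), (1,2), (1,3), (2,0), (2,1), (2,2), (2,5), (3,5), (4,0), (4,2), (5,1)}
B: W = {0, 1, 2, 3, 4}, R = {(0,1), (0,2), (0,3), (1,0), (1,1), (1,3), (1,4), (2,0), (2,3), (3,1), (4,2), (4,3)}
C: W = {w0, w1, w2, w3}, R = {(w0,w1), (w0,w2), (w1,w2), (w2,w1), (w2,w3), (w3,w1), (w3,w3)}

Frame correspondent (Sahlqvist): forall x exists w (x R^2 w & xRw) — i.e. a generalized confluence (Geach) condition.
A: fails — at 3 but no w with 3R²w and 3Rw.
B: condition met.
C: fails — at w1 but no w with w1R²w and w1Rw.
Valid on: B.

B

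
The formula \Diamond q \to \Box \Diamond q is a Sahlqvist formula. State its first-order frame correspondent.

The Euclidean property

This schema is the 5 axiom.
Its frame correspondent is the Euclidean property — \forall x \forall y \forall z (Rxy \wedge Rxz \to Ryz).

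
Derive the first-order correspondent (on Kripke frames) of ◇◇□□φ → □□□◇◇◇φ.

∀x ∀y ∀z ((xR²y ∧ xR³z) → ∃w (yR²w ∧ zR³w))

This is a Sahlqvist (Geach-type) schema ◇^2□^2φ → □^3◇^3φ.
Minimal-valuation argument: fix x; take any y with xR^2y and any z with xR^3z. Set V(φ) to the set of worlds R-reachable from y in exactly 2 steps. Then □^2φ holds at y, so the antecedent holds at x; validity forces ◇^3φ at z, giving a w with zR^3w and yR^2w.
First-order correspondent: ∀x ∀y ∀z ((xR²y ∧ xR³z) → ∃w (yR²w ∧ zR³w)).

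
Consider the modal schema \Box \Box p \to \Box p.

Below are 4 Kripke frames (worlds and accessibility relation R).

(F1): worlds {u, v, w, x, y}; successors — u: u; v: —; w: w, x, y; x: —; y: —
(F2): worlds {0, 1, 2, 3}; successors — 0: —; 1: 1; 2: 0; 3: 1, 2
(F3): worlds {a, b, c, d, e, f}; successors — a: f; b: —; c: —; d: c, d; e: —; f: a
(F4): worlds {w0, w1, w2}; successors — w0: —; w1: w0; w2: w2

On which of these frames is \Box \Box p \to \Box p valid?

(F1)

The schema corresponds to density: \forall x \forall y (Rxy \to \exists z (Rxz \wedge Rzy)).
(F1): ✓.
(F2): fails — R20 but no z with R2z and Rz0.
(F3): fails — Raf but no z with Raz and Rzf.
(F4): fails — Rw1w0 but no z with Rw1z and Rzw0.
Valid on: (F1).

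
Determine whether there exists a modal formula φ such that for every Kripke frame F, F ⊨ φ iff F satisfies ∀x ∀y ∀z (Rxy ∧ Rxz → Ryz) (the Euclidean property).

This is a Sahlqvist condition; the 5 axiom ◇q → □◇q defines it.
Suppose ◇q→□◇q is valid. Take Rxy, Rxz and set V(q)={y}. Then ◇q at x, so □◇q at x, so ◇q at z, so some w with Rzw has q; w=y, i.e. Rzy. By symmetry of the argument, Ryz.

Yes, by ◇q → □◇q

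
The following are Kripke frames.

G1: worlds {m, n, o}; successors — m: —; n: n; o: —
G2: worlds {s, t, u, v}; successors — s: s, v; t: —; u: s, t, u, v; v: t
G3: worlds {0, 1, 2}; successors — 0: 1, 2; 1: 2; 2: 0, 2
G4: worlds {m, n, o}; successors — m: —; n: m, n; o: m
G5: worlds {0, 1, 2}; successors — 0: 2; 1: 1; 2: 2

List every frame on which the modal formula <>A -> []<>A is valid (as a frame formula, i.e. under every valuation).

G1, G5

The schema corresponds to the Euclidean property: forall x forall y forall z (Rxy & Rxz -> Ryz).
G1: satisfies the condition.
G2: fails — Rsv and Rsv but not Rvv.
G3: fails — R02 and R01 but not R21.
G4: fails — Rnm and Rnn but not Rmn.
G5: satisfies the condition.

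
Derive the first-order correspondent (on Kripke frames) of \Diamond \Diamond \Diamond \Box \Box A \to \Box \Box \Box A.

This is a Sahlqvist (Geach-type) schema ◇^3□^2A → □^3◇^0A.
First-order correspondent: \forall x \forall y \forall z ((x R^3 y \wedge x R^3 z) \to \exists w (y R^2 w \wedge z = w)).

\forall x \forall y \forall z ((x R^3 y \wedge x R^3 z) \to \exists w (y R^2 w \wedge z = w))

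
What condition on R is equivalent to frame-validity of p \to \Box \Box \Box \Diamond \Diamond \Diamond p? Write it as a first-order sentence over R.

\forall x \forall z (x R^3 z \to \exists w (x = w \wedge z R^3 w))

This is a Sahlqvist (Geach-type) schema ◇^0□^0p → □^3◇^3p.
Minimal-valuation argument: fix x; take any y with xR^0y and any z with xR^3z. Set V(p) to the set of worlds R-reachable from y in exactly 0 steps. Then □^0p holds at y, so the antecedent holds at x; validity forces ◇^3p at z, giving a w with zR^3w and yR^0w.
First-order correspondent: \forall x \forall z (x R^3 z \to \exists w (x = w \wedge z R^3 w)).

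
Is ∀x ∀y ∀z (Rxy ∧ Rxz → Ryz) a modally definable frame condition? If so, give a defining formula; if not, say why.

Definable; ◇r → □◇r defines it

Yes: it is the Euclidean property, defined by the 5 schema ◇r → □◇r.
Suppose ◇r→□◇r is valid. Take Rxy, Rxz and set V(r)={y}. Then ◇r at x, so □◇r at x, so ◇r at z, so some w with Rzw has r; w=y, i.e. Rzy. By symmetry of the argument, Ryz.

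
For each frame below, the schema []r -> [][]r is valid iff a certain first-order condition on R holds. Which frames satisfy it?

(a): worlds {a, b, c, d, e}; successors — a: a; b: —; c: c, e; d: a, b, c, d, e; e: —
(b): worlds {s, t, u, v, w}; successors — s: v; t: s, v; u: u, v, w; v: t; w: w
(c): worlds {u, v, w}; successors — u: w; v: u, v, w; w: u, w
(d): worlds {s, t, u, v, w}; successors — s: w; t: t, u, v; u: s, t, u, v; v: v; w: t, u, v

(a)

The schema corresponds to transitivity: forall x forall y forall z (Rxy & Ryz -> Rxz).
(a): ✓.
(b): fails — Ruv and Rvt but not Rut.
(c): fails — Ruw and Rwu but not Ruu.
(d): fails — Rus and Rsw but not Ruw.
Valid on: (a).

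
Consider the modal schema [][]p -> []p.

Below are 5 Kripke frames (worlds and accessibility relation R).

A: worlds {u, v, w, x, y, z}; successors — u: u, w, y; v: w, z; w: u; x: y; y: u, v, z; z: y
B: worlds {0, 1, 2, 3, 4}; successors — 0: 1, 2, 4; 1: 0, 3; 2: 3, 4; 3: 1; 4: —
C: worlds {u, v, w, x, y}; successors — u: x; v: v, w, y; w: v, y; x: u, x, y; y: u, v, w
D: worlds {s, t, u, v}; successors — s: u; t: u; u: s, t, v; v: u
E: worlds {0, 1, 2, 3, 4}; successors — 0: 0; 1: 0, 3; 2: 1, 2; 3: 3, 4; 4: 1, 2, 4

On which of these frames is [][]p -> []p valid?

The schema corresponds to density: forall x forall y (Rxy -> exists z (Rxz & Rzy)).
A: fails — Rvz but no t with Rvt and Rtz.
B: fails — R10 but no z with R1z and Rz0.
C: fails — Ryu but no z with Ryz and Rzu.
D: fails — Ruv but no z with Ruz and Rzv.
E: condition met.
Valid on: E.

E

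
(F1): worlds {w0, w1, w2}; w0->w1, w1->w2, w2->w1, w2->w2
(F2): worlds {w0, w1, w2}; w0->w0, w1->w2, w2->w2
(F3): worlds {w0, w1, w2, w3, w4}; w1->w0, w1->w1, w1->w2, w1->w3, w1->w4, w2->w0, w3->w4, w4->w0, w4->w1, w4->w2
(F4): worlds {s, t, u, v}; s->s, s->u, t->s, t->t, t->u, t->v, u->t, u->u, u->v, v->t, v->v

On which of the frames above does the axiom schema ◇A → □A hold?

This is the axiom for partial functionality; its first-order frame correspondent is ∀x ∀y ∀z (Rxy ∧ Rxz → y = z).
(F1): fails — w2 sees both w1 and w2.
(F2): satisfies the condition.
(F3): fails — w1 sees both w0 and w1.
(F4): fails — s sees both s and u.

(F2)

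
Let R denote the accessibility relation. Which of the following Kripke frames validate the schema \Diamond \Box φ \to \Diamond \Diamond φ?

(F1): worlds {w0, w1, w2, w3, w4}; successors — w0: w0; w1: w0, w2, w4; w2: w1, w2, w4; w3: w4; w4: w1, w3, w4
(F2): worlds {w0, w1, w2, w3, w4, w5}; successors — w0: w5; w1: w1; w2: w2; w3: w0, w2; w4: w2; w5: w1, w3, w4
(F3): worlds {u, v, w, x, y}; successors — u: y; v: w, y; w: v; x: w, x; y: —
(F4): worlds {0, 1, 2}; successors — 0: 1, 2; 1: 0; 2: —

(F1), (F2)

This is the axiom for a generalized confluence (Geach) condition; its first-order frame correspondent is \forall x \forall y (xRy \to \exists w (yRw \wedge x R^2 w)).
(F1): ✓.
(F2): ✓.
(F3): fails — uRy but no t with yRt and uR²t.
(F4): fails — 0R2 but no w with 2Rw and 0R²w.
Valid on: (F1), (F2).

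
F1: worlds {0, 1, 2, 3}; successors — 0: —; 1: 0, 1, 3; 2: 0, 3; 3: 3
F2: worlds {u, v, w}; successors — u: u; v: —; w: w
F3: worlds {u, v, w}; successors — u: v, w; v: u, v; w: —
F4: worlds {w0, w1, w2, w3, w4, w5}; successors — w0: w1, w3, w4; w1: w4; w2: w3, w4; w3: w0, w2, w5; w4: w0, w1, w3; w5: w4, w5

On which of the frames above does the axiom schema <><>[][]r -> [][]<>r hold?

Frame correspondent (Sahlqvist): forall x forall y forall z ((x R^2 y & x R^2 z) -> exists w (y R^2 w & zRw)) — i.e. a generalized confluence (Geach) condition.
F1: fails — 1R²0, 1R²0 but no w with 0R²w and 0Rw.
F2: satisfies the condition.
F3: fails — vR²u, vR²w but no t with uR²t and wRt.
F4: fails — w0R²w1, w0R²w1 but no w with w1R²w and w1Rw.

F2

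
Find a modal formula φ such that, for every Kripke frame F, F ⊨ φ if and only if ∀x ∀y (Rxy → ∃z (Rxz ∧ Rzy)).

□□ψ → □ψ

This is density; the standard corresponding axiom is C4: □□ψ → □ψ.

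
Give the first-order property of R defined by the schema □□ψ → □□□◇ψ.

This is a Sahlqvist (Geach-type) schema ◇^0□^2ψ → □^3◇^1ψ.
First-order correspondent: ∀x ∀z (xR³z → ∃w (xR²w ∧ zRw)).

∀x ∀z (xR³z → ∃w (xR²w ∧ zRw))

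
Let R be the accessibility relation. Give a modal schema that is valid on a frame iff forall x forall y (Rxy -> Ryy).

□(□r → r)

A defining formula is □(□r → r) (the T□ axiom).
Suppose □(□r→r) is valid. Take Rxy and set V(r)={w : Ryw}. Then at y, □r holds; since □(□r→r) at x, □r→r at y, so r at y, i.e. Ryy.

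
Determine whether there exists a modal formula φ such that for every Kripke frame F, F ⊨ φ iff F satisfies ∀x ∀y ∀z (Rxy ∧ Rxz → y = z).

Yes — defined by ◇r → □r

Yes: it is partial functionality, defined by the CD schema ◇r → □r.
Suppose ◇r→□r is valid. Take Rxy, Rxz and set V(r)={y}. Then ◇r at x, so □r at x, so r at z, i.e. z=y.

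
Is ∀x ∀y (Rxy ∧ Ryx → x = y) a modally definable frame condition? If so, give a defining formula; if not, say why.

If a class were modally definable it would be closed under surjective bounded morphisms (Goldblatt–Thomason).
The 8-cycle (worlds 0,1,2,3,4,5,6,7 with 0→1→2→3→4→5→6→7→0) is antisymmetric. Sending even-indexed worlds to s and odd-indexed worlds to t is a surjective bounded morphism onto the two-world frame with s↔t, which is not antisymmetric.
So no modal formula (or set of formulas) defines exactly the antisymmetric frames.

Not definable by any modal formula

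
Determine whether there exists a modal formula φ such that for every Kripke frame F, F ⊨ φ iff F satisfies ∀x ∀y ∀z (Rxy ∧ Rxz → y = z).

Yes: it is partial functionality, defined by the CD schema ◇r → □r.

Yes — defined by ◇r → □r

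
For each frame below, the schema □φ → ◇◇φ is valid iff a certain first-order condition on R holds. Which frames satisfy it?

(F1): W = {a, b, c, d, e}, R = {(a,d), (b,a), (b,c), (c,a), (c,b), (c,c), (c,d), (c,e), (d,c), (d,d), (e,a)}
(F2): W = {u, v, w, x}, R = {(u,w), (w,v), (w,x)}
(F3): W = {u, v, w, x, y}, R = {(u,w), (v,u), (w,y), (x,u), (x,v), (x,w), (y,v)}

Frame correspondent (Sahlqvist): ∀x ∃w (xRw ∧ xR²w) — i.e. a generalized confluence (Geach) condition.
(F1): fails — at e but no w with eRw and eR²w.
(F2): fails — at u but no t with uRt and uR²t.
(F3): fails — at u but no t with uRt and uR²t.

none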